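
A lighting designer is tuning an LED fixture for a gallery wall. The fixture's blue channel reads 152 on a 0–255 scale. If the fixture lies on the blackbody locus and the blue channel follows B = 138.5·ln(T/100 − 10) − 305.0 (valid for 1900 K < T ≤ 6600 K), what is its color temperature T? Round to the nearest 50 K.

3700 K

ln(t − 10) = (152 + 305.0) / 138.5 = 3.2996.
t − 10 = e^3.2996 = 27.103, so t = 37.103.
T = 100·t = 3710 K → 3700 K to the nearest 50 K.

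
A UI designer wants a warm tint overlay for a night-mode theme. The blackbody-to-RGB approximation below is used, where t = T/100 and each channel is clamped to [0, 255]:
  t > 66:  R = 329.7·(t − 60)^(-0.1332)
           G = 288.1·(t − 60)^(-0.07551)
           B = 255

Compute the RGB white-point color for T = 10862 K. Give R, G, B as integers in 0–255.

R=197, G=215, B=255

t = 10862/100 = 108.62; the t > 66 branch applies.
R = 329.7·(108.62 − 60)^(-0.1332) = 329.7·48.62^(-0.1332) = 329.7·0.59610 = 196.533.
G = 288.1·(108.62 − 60)^(-0.07551) = 288.1·48.62^(-0.07551) = 288.1·0.74581 = 214.868.
B = 255 by definition for t > 66.
Rounded: (197, 215, 255).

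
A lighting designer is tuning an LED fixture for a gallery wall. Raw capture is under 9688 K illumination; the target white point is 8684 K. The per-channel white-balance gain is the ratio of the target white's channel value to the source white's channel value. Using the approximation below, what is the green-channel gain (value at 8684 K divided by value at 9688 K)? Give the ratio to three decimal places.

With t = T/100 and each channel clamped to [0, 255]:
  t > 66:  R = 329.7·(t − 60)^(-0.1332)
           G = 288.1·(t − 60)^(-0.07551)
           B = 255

1.024

At 9688 K (t = 96.88):
  G = 288.1·(96.88 − 60)^(-0.07551) = 288.1·36.88^(-0.07551) = 288.1·0.76154 = 219.399.
At 8684 K (t = 86.84):
  G = 288.1·(86.84 − 60)^(-0.07551) = 288.1·26.84^(-0.07551) = 288.1·0.78003 = 224.727.
Gain = 224.727 / 219.399 = 1.0243 → 1.024.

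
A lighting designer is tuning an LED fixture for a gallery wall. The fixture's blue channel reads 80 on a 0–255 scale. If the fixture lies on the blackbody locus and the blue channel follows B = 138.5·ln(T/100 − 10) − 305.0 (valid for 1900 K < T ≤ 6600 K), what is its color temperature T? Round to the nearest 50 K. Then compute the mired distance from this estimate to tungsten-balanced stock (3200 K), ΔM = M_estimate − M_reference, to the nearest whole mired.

ln(t − 10) = (80 + 305.0) / 138.5 = 2.7798.
t − 10 = e^2.7798 = 16.116, so t = 26.116.
T = 100·t = 2612 K → 2600 K to the nearest 50 K.
M_estimate = 10⁶/2600 = 384.62; M_reference = 10⁶/3200 = 312.50.
ΔM = 384.62 − 312.50 = 72.12 → +72 mireds.

+72 mireds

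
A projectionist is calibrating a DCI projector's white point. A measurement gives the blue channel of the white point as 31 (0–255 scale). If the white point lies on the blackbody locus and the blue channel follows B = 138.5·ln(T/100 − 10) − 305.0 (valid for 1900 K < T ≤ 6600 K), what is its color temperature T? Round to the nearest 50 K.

ln(t − 10) = (31 + 305.0) / 138.5 = 2.4260.
t − 10 = e^2.4260 = 11.313, so t = 21.313.
T = 100·t = 2131 K → 2150 K to the nearest 50 K.

2150 K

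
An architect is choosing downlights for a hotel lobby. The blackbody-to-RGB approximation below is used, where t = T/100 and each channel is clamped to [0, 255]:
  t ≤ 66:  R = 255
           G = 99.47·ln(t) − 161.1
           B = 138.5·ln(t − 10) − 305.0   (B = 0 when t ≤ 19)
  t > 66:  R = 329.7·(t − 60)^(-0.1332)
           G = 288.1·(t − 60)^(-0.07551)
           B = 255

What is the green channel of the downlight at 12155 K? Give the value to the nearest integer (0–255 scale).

211

t = 12155/100 = 121.55; the t > 66 branch applies.
G = 288.1·(121.55 − 60)^(-0.07551) = 288.1·61.55^(-0.07551) = 288.1·0.73265 = 211.076.
Rounded: 211.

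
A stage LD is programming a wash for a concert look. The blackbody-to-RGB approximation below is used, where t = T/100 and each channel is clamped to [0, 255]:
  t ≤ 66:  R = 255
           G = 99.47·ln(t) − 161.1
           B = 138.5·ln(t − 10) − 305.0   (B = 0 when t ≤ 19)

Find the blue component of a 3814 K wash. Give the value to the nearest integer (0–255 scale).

t = 3814/100 = 38.14; the t ≤ 66 branch applies.
B = 138.5·ln(38.14 − 10) − 305.0 = 138.5·ln 28.14 − 305.0 = 138.5·3.3372 − 305.0 = 157.201.
Rounded: 157.

157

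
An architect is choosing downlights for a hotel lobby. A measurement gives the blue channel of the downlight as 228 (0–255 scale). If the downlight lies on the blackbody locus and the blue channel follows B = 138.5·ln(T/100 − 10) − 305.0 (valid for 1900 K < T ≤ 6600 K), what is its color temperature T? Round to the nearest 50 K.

ln(t − 10) = (228 + 305.0) / 138.5 = 3.8484.
t − 10 = e^3.8484 = 46.917, so t = 56.917.
T = 100·t = 5692 K → 5700 K to the nearest 50 K.

5700 K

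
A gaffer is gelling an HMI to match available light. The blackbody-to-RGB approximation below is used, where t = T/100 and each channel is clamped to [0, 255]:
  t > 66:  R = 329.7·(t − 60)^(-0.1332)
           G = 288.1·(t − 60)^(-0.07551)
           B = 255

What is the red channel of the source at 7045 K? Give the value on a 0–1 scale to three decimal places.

0.946

t = 7045/100 = 70.45; the t > 66 branch applies.
R = 329.7·(70.45 − 60)^(-0.1332) = 329.7·10.45^(-0.1332) = 329.7·0.73157 = 241.197.
On a 0–1 scale: 241.197/255 = 0.9459 → 0.946.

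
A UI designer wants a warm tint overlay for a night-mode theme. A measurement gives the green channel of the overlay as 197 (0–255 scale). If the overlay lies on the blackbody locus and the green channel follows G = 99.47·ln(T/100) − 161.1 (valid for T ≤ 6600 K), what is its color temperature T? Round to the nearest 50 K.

ln t = (197 + 161.1) / 99.47 = 3.6001.
t = e^3.6001 = 36.601.
T = 100·t = 3660 K → 3650 K to the nearest 50 K.

3650 K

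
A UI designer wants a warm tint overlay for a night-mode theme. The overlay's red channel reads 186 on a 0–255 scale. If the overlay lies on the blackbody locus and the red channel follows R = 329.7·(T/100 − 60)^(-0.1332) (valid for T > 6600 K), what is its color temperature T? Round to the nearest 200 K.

(t − 60)^(-0.1332) = 186/329.7 = 0.56415.
t − 60 = 0.56415^(1/-0.1332) = 0.56415^(-7.508) = 73.521, so t = 133.521.
T = 100·t = 13352 K → 13400 K to the nearest 200 K.

13400 K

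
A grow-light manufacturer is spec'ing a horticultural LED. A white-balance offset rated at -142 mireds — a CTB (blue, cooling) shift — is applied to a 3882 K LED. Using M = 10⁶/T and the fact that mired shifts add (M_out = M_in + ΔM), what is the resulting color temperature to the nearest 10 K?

8650 K

M_in = 10⁶/3882 = 257.60 mireds.
M_out = 257.60 + (-142) = 115.60 mireds.
T_out = 10⁶/115.60 = 8650.6 K → 8650 K.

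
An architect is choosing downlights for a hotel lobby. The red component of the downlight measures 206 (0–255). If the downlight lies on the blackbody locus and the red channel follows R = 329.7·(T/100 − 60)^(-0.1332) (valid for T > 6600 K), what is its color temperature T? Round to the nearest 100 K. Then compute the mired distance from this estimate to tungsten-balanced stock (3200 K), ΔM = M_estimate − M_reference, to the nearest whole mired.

-206 mireds

(t − 60)^(-0.1332) = 206/329.7 = 0.62481.
t − 60 = 0.62481^(1/-0.1332) = 0.62481^(-7.508) = 34.152, so t = 94.152.
T = 100·t = 9415 K → 9400 K to the nearest 100 K.
M_estimate = 10⁶/9400 = 106.38; M_reference = 10⁶/3200 = 312.50.
ΔM = 106.38 − 312.50 = -206.12 → -206 mireds.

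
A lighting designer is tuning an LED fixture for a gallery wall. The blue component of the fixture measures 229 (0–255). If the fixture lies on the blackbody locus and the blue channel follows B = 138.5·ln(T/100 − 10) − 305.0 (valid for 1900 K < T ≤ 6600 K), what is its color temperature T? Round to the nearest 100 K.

ln(t − 10) = (229 + 305.0) / 138.5 = 3.8556.
t − 10 = e^3.8556 = 47.257, so t = 57.257.
T = 100·t = 5726 K → 5700 K to the nearest 100 K.

5700 K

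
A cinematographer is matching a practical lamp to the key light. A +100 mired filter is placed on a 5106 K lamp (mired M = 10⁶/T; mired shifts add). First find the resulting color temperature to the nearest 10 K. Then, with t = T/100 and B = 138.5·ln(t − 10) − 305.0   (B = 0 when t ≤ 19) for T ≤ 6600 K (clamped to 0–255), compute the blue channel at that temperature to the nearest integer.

M_in = 10⁶/5106 = 195.85; M_out = 195.85 + (+100) = 295.85.
T_out = 10⁶/295.85 = 3380.1 K → 3380 K; t = 33.8.
B = 138.5·ln(33.8 − 10) − 305.0 = 138.5·ln 23.8 − 305.0 = 138.5·3.1697 − 305.0 = 134.001.
Rounded: 134.

134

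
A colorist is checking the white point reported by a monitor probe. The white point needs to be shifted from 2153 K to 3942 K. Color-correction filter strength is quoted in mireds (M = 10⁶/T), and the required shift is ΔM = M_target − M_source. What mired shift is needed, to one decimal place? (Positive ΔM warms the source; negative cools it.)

-210.8 mireds

M_source = 10⁶/2153 = 464.468; M_target = 10⁶/3942 = 253.678.
ΔM = 253.678 − 464.468 = -210.790 → -210.8 mireds, a cooling shift.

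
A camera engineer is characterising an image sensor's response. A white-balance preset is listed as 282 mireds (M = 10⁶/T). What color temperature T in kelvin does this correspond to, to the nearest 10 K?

T = 10⁶ / 282 = 3546.10 K → 3550 K.

3550 K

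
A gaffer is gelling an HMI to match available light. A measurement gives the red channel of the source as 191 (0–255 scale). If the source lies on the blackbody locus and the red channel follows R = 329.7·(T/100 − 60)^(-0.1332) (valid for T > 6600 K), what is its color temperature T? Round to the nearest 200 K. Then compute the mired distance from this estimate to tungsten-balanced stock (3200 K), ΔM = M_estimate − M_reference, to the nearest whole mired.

(t − 60)^(-0.1332) = 191/329.7 = 0.57931.
t − 60 = 0.57931^(1/-0.1332) = 0.57931^(-7.508) = 60.245, so t = 120.245.
T = 100·t = 12025 K → 12000 K to the nearest 200 K.
M_estimate = 10⁶/12000 = 83.33; M_reference = 10⁶/3200 = 312.50.
ΔM = 83.33 − 312.50 = -229.17 → -229 mireds.

-229 mireds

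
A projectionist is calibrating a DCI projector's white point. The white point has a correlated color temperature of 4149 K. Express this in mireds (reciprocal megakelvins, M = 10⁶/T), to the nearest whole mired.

M = 10⁶ / 4149 = 241.022 → 241 mireds.

241 mireds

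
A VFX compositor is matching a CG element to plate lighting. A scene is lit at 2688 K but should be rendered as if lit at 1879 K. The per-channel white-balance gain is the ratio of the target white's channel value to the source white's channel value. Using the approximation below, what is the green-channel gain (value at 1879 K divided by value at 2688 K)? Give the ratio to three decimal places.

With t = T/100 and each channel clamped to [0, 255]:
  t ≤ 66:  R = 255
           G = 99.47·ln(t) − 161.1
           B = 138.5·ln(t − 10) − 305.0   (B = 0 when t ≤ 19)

0.786

At 2688 K (t = 26.88):
  G = 99.47·ln 26.88 − 161.1 = 99.47·3.2914 − 161.1 = 166.294.
At 1879 K (t = 18.79):
  G = 99.47·ln 18.79 − 161.1 = 99.47·2.9333 − 161.1 = 130.678.
Gain = 130.678 / 166.294 = 0.7858 → 0.786.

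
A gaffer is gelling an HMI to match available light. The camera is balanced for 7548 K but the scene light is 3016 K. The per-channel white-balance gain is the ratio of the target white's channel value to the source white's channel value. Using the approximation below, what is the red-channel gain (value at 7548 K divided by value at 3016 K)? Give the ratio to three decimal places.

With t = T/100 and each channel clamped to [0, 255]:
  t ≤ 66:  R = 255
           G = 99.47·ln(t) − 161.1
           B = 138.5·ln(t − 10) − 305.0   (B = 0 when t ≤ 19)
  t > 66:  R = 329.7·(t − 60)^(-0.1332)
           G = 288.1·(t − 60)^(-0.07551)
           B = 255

At 3016 K (t = 30.16):
  R = 255 by definition for t ≤ 66.
At 7548 K (t = 75.48):
  R = 329.7·(75.48 − 60)^(-0.1332) = 329.7·15.48^(-0.1332) = 329.7·0.69426 = 228.898.
Gain = 228.898 / 255.000 = 0.8976 → 0.898.

0.898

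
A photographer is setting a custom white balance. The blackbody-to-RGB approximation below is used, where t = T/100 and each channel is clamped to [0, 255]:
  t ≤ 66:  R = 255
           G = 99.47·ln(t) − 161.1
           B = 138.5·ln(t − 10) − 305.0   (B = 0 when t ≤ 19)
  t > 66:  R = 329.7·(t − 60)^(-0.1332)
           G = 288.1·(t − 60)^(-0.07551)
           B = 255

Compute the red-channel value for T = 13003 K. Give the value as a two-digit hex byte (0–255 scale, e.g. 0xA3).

t = 13003/100 = 130.03; the t > 66 branch applies.
R = 329.7·(130.03 − 60)^(-0.1332) = 329.7·70.03^(-0.1332) = 329.7·0.56782 = 187.209.
Rounded: 187; in hex, 0xBB.

0xBB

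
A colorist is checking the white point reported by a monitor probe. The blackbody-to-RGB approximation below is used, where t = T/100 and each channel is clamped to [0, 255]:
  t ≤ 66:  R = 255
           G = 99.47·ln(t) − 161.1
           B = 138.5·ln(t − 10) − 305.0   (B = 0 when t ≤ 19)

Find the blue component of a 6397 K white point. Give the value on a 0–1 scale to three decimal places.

0.970

t = 6397/100 = 63.97; the t ≤ 66 branch applies.
B = 138.5·ln(63.97 − 10) − 305.0 = 138.5·ln 53.97 − 305.0 = 138.5·3.9884 − 305.0 = 247.397.
On a 0–1 scale: 247.397/255 = 0.9702 → 0.970.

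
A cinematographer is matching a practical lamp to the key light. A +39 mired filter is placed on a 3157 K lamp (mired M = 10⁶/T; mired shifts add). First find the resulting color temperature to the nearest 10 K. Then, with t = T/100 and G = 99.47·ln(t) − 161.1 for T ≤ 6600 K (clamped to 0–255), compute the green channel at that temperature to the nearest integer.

171

M_in = 10⁶/3157 = 316.76; M_out = 316.76 + (+39) = 355.76.
T_out = 10⁶/355.76 = 2810.9 K → 2810 K; t = 28.1.
G = 99.47·ln 28.1 − 161.1 = 99.47·3.3358 − 161.1 = 170.709.
Rounded: 171.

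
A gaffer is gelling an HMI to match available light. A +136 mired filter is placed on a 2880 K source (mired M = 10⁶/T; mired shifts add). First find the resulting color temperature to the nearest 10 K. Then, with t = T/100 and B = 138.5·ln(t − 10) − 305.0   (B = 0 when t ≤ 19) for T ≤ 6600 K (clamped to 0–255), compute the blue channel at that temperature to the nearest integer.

M_in = 10⁶/2880 = 347.22; M_out = 347.22 + (+136) = 483.22.
T_out = 10⁶/483.22 = 2069.4 K → 2070 K; t = 20.7.
B = 138.5·ln(20.7 − 10) − 305.0 = 138.5·ln 10.7 − 305.0 = 138.5·2.3702 − 305.0 = 23.279.
Rounded: 23.

23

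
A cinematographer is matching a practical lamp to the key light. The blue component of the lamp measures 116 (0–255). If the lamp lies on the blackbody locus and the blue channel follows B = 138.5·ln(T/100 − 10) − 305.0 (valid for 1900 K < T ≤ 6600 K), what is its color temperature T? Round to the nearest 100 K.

ln(t − 10) = (116 + 305.0) / 138.5 = 3.0397.
t − 10 = e^3.0397 = 20.899, so t = 30.899.
T = 100·t = 3090 K → 3100 K to the nearest 100 K.

3100 K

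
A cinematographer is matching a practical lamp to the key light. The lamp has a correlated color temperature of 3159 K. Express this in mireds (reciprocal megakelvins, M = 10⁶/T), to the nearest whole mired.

317 mireds

M = 10⁶ / 3159 = 316.556 → 317 mireds.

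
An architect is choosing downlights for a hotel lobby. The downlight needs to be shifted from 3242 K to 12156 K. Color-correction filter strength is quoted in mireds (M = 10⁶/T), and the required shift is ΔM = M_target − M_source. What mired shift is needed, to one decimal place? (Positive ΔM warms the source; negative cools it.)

-226.2 mireds

M_source = 10⁶/3242 = 308.452; M_target = 10⁶/12156 = 82.264.
ΔM = 82.264 − 308.452 = -226.188 → -226.2 mireds, a cooling shift.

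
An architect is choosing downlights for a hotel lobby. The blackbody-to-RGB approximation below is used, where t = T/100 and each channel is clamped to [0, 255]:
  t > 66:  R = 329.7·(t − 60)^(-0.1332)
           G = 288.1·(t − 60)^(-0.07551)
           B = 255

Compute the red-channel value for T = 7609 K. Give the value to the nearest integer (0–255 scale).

t = 7609/100 = 76.09; the t > 66 branch applies.
R = 329.7·(76.09 − 60)^(-0.1332) = 329.7·16.09^(-0.1332) = 329.7·0.69070 = 227.722.
Rounded: 228.

228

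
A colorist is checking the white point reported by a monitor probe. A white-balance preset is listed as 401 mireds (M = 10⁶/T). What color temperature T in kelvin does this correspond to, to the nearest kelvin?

2494 K

T = 10⁶ / 401 = 2493.77 K → 2494 K.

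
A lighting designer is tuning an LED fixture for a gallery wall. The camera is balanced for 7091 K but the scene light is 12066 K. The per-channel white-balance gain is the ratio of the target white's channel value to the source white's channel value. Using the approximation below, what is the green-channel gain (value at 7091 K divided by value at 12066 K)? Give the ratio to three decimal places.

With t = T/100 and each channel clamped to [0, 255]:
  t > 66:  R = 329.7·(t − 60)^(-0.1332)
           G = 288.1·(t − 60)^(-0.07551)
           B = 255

1.138

At 12066 K (t = 120.66):
  G = 288.1·(120.66 − 60)^(-0.07551) = 288.1·60.66^(-0.07551) = 288.1·0.73345 = 211.308.
At 7091 K (t = 70.91):
  G = 288.1·(70.91 − 60)^(-0.07551) = 288.1·10.91^(-0.07551) = 288.1·0.83490 = 240.534.
Gain = 240.534 / 211.308 = 1.1383 → 1.138.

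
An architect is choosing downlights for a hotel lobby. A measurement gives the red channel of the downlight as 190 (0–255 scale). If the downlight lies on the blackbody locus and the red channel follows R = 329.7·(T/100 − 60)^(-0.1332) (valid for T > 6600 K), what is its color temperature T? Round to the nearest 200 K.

(t − 60)^(-0.1332) = 190/329.7 = 0.57628.
t − 60 = 0.57628^(1/-0.1332) = 0.57628^(-7.508) = 62.667, so t = 122.667.
T = 100·t = 12267 K → 12200 K to the nearest 200 K.

12200 K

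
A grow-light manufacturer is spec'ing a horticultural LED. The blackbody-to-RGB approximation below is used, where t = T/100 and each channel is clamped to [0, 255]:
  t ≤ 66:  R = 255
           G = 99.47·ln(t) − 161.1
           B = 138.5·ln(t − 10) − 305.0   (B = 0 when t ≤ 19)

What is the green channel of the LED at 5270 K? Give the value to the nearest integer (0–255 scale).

233

t = 5270/100 = 52.7; the t ≤ 66 branch applies.
G = 99.47·ln 52.7 − 161.1 = 99.47·3.9646 − 161.1 = 233.260.
Rounded: 233.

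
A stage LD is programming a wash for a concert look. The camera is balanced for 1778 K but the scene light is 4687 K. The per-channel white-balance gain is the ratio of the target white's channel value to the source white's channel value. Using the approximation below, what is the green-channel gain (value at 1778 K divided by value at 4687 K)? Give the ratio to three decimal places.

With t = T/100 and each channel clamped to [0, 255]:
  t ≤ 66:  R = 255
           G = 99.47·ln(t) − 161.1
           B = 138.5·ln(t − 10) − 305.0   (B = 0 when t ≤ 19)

0.565

At 4687 K (t = 46.87):
  G = 99.47·ln 46.87 − 161.1 = 99.47·3.8474 − 161.1 = 221.599.
At 1778 K (t = 17.78):
  G = 99.47·ln 17.78 − 161.1 = 99.47·2.8781 − 161.1 = 125.182.
Gain = 125.182 / 221.599 = 0.5649 → 0.565.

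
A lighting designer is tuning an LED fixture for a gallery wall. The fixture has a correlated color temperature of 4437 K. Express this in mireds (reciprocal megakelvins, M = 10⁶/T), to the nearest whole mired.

M = 10⁶ / 4437 = 225.378 → 225 mireds.

225 mireds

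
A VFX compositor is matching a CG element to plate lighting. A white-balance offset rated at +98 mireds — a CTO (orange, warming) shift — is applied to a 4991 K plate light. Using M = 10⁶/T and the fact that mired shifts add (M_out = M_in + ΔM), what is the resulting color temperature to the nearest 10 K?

M_in = 10⁶/4991 = 200.36 mireds.
M_out = 200.36 + (+98) = 298.36 mireds.
T_out = 10⁶/298.36 = 3351.6 K → 3350 K.

3350 K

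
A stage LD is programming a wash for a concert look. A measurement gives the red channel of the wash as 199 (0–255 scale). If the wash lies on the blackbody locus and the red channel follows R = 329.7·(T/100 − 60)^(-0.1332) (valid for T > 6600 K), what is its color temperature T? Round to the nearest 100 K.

10400 K

(t − 60)^(-0.1332) = 199/329.7 = 0.60358.
t − 60 = 0.60358^(1/-0.1332) = 0.60358^(-7.508) = 44.273, so t = 104.273.
T = 100·t = 10427 K → 10400 K to the nearest 100 K.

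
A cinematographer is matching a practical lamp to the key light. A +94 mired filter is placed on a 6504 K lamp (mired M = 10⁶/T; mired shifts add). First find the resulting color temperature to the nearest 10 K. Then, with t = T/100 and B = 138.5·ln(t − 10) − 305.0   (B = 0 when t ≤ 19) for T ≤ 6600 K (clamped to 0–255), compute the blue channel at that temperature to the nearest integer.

168

M_in = 10⁶/6504 = 153.75; M_out = 153.75 + (+94) = 247.75.
T_out = 10⁶/247.75 = 4036.3 K → 4040 K; t = 40.4.
B = 138.5·ln(40.4 − 10) − 305.0 = 138.5·ln 30.4 − 305.0 = 138.5·3.4144 − 305.0 = 167.900.
Rounded: 168.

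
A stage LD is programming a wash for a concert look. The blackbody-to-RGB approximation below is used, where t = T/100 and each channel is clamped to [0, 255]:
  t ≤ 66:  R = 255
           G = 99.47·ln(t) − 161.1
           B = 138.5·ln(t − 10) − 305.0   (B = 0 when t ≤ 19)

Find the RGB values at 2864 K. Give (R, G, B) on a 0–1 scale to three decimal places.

t = 2864/100 = 28.64; the t ≤ 66 branch applies.
R = 255 by definition for t ≤ 66.
G = 99.47·ln 28.64 − 161.1 = 99.47·3.3548 − 161.1 = 172.602.
B = 138.5·ln(28.64 − 10) − 305.0 = 138.5·ln 18.64 − 305.0 = 138.5·2.9253 − 305.0 = 100.155.
Dividing each by 255: (1.0000, 0.6769, 0.3928) → (1.000, 0.677, 0.393).

(1.000, 0.677, 0.393)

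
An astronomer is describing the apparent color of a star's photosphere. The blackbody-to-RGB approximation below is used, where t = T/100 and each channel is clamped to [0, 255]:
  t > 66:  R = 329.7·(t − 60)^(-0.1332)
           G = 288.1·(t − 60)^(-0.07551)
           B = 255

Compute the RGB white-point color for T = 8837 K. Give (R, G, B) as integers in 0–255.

t = 8837/100 = 88.37; the t > 66 branch applies.
R = 329.7·(88.37 − 60)^(-0.1332) = 329.7·28.37^(-0.1332) = 329.7·0.64044 = 211.153.
G = 288.1·(88.37 − 60)^(-0.07551) = 288.1·28.37^(-0.07551) = 288.1·0.77677 = 223.789.
B = 255 by definition for t > 66.
Rounded: (211, 224, 255).

(211, 224, 255)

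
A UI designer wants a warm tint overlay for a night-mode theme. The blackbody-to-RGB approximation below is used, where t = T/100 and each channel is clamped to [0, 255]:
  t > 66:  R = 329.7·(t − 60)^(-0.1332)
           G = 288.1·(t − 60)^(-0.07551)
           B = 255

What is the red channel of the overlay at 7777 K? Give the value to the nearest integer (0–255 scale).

t = 7777/100 = 77.77; the t > 66 branch applies.
R = 329.7·(77.77 − 60)^(-0.1332) = 329.7·17.77^(-0.1332) = 329.7·0.68162 = 224.730.
Rounded: 225.

225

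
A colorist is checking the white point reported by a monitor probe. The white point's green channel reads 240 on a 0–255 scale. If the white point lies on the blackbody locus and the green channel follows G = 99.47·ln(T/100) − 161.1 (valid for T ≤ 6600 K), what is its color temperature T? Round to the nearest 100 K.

ln t = (240 + 161.1) / 99.47 = 4.0324.
t = e^4.0324 = 56.394.
T = 100·t = 5639 K → 5600 K to the nearest 100 K.

5600 K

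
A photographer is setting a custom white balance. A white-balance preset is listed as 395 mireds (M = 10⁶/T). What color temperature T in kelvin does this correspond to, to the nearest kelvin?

T = 10⁶ / 395 = 2531.65 K → 2532 K.

2532 K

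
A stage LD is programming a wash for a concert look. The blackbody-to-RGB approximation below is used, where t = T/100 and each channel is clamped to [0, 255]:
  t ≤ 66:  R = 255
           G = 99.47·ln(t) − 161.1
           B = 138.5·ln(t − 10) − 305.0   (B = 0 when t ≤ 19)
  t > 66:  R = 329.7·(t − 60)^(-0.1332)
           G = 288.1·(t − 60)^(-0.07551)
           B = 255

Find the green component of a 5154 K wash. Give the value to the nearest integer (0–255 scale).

t = 5154/100 = 51.54; the t ≤ 66 branch applies.
G = 99.47·ln 51.54 − 161.1 = 99.47·3.9424 − 161.1 = 231.046.
Rounded: 231.

231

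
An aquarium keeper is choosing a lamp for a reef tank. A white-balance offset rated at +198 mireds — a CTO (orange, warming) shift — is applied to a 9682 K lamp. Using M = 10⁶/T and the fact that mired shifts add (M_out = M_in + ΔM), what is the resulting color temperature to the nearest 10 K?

3320 K

M_in = 10⁶/9682 = 103.28 mireds.
M_out = 103.28 + (+198) = 301.28 mireds.
T_out = 10⁶/301.28 = 3319.1 K → 3320 K.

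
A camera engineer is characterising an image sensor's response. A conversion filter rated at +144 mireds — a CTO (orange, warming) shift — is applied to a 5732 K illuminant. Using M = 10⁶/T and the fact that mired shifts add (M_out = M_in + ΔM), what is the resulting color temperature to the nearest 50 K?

3150 K

M_in = 10⁶/5732 = 174.46 mireds.
M_out = 174.46 + (+144) = 318.46 mireds.
T_out = 10⁶/318.46 = 3140.1 K → 3150 K.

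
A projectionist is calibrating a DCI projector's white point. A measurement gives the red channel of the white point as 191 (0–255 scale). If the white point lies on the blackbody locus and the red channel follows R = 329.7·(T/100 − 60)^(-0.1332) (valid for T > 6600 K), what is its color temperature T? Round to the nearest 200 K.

(t − 60)^(-0.1332) = 191/329.7 = 0.57931.
t − 60 = 0.57931^(1/-0.1332) = 0.57931^(-7.508) = 60.245, so t = 120.245.
T = 100·t = 12025 K → 12000 K to the nearest 200 K.

12000 K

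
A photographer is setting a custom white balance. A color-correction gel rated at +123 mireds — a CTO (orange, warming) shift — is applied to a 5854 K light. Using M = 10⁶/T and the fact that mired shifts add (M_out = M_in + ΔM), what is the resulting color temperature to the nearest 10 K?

M_in = 10⁶/5854 = 170.82 mireds.
M_out = 170.82 + (+123) = 293.82 mireds.
T_out = 10⁶/293.82 = 3403.4 K → 3400 K.

3400 K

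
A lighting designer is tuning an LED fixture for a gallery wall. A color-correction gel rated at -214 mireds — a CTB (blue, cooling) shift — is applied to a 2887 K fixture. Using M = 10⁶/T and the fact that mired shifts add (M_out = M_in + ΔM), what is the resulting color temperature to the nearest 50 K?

M_in = 10⁶/2887 = 346.38 mireds.
M_out = 346.38 + (-214) = 132.38 mireds.
T_out = 10⁶/132.38 = 7554.0 K → 7550 K.

7550 K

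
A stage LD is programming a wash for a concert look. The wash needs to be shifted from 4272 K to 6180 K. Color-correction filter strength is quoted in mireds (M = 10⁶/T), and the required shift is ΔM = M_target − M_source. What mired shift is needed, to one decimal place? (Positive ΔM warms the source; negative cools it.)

-72.3 mireds

M_source = 10⁶/4272 = 234.082; M_target = 10⁶/6180 = 161.812.
ΔM = 161.812 − 234.082 = -72.270 → -72.3 mireds, a cooling shift.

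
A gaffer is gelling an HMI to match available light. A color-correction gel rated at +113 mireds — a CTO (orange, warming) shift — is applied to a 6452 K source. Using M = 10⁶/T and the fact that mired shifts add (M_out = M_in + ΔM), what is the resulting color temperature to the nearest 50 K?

M_in = 10⁶/6452 = 154.99 mireds.
M_out = 154.99 + (+113) = 267.99 mireds.
T_out = 10⁶/267.99 = 3731.5 K → 3750 K.

3750 K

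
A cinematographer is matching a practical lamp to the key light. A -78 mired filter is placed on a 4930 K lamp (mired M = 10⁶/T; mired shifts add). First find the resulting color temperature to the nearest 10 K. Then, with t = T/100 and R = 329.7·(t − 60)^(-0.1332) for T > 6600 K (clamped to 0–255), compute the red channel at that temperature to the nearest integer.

M_in = 10⁶/4930 = 202.84; M_out = 202.84 + (-78) = 124.84.
T_out = 10⁶/124.84 = 8010.3 K → 8010 K; t = 80.1.
R = 329.7·(80.1 − 60)^(-0.1332) = 329.7·20.1^(-0.1332) = 329.7·0.67052 = 221.072.
Rounded: 221.

221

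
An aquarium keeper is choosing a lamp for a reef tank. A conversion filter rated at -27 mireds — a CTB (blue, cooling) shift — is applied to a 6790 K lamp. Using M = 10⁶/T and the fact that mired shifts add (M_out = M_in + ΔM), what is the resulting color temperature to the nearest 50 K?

M_in = 10⁶/6790 = 147.28 mireds.
M_out = 147.28 + (-27) = 120.28 mireds.
T_out = 10⁶/120.28 = 8314.3 K → 8300 K.

8300 K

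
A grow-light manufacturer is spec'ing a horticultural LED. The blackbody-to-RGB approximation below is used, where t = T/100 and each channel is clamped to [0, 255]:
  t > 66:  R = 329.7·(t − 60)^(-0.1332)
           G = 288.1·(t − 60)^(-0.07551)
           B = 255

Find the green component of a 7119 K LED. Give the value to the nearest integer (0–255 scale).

t = 7119/100 = 71.19; the t > 66 branch applies.
G = 288.1·(71.19 − 60)^(-0.07551) = 288.1·11.19^(-0.07551) = 288.1·0.83330 = 240.075.
Rounded: 240.

240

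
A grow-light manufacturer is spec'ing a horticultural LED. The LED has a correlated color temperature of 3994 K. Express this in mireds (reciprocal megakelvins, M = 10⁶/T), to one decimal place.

250.4 mireds

M = 10⁶ / 3994 = 250.376 → 250.4 mireds.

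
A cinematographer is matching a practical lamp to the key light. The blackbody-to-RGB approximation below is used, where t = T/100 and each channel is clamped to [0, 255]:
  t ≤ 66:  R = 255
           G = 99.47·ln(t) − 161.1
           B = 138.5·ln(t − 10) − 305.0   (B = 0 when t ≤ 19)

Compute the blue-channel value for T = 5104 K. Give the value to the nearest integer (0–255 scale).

209

t = 5104/100 = 51.04; the t ≤ 66 branch applies.
B = 138.5·ln(51.04 − 10) − 305.0 = 138.5·ln 41.04 − 305.0 = 138.5·3.7145 − 305.0 = 209.465.
Rounded: 209.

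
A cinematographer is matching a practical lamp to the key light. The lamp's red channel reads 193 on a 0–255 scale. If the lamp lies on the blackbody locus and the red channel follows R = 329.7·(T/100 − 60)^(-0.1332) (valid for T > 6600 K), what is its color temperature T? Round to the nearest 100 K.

(t − 60)^(-0.1332) = 193/329.7 = 0.58538.
t − 60 = 0.58538^(1/-0.1332) = 0.58538^(-7.508) = 55.713, so t = 115.713.
T = 100·t = 11571 K → 11600 K to the nearest 100 K.

11600 K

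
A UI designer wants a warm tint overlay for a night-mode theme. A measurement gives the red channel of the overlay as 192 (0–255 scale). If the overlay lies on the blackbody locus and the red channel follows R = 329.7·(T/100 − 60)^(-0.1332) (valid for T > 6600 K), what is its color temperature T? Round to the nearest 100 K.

11800 K

(t − 60)^(-0.1332) = 192/329.7 = 0.58235.
t − 60 = 0.58235^(1/-0.1332) = 0.58235^(-7.508) = 57.929, so t = 117.929.
T = 100·t = 11793 K → 11800 K to the nearest 100 K.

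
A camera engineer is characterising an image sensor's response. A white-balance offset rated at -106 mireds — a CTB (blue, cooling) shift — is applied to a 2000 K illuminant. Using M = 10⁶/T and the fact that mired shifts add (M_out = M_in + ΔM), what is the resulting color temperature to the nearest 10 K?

2540 K

M_in = 10⁶/2000 = 500.00 mireds.
M_out = 500.00 + (-106) = 394.00 mireds.
T_out = 10⁶/394.00 = 2538.1 K → 2540 K.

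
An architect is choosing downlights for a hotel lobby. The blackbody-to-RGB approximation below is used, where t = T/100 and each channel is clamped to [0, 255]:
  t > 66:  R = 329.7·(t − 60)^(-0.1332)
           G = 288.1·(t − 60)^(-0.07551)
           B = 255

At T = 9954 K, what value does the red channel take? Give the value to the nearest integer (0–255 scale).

202

t = 9954/100 = 99.54; the t > 66 branch applies.
R = 329.7·(99.54 − 60)^(-0.1332) = 329.7·39.54^(-0.1332) = 329.7·0.61274 = 202.020.
Rounded: 202.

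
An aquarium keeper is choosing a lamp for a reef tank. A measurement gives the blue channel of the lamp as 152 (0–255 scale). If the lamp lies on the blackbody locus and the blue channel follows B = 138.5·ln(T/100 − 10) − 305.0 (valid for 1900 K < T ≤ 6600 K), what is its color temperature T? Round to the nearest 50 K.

ln(t − 10) = (152 + 305.0) / 138.5 = 3.2996.
t − 10 = e^3.2996 = 27.103, so t = 37.103.
T = 100·t = 3710 K → 3700 K to the nearest 50 K.

3700 K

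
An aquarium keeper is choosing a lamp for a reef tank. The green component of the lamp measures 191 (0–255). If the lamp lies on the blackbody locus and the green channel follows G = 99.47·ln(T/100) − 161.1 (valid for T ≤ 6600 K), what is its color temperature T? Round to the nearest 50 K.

3450 K

ln t = (191 + 161.1) / 99.47 = 3.5398.
t = e^3.5398 = 34.459.
T = 100·t = 3446 K → 3450 K to the nearest 50 K.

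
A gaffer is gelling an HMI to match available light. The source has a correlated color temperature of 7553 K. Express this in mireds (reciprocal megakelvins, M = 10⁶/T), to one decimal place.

M = 10⁶ / 7553 = 132.398 → 132.4 mireds.

132.4 mireds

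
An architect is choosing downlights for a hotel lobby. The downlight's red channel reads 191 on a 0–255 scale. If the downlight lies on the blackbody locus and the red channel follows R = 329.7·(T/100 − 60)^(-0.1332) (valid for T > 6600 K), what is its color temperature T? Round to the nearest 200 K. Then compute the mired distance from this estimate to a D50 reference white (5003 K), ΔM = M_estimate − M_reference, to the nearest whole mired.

(t − 60)^(-0.1332) = 191/329.7 = 0.57931.
t − 60 = 0.57931^(1/-0.1332) = 0.57931^(-7.508) = 60.245, so t = 120.245.
T = 100·t = 12025 K → 12000 K to the nearest 200 K.
M_estimate = 10⁶/12000 = 83.33; M_reference = 10⁶/5003 = 199.88.
ΔM = 83.33 − 199.88 = -116.55 → -117 mireds.

-117 mireds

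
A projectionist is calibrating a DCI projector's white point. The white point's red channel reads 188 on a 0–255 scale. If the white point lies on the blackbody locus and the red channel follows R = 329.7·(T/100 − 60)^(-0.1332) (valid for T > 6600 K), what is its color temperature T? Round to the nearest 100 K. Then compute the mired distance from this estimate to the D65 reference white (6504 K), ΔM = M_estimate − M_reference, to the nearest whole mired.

-76 mireds

(t − 60)^(-0.1332) = 188/329.7 = 0.57022.
t − 60 = 0.57022^(1/-0.1332) = 0.57022^(-7.508) = 67.848, so t = 127.848.
T = 100·t = 12785 K → 12800 K to the nearest 100 K.
M_estimate = 10⁶/12800 = 78.12; M_reference = 10⁶/6504 = 153.75.
ΔM = 78.12 − 153.75 = -75.63 → -76 mireds.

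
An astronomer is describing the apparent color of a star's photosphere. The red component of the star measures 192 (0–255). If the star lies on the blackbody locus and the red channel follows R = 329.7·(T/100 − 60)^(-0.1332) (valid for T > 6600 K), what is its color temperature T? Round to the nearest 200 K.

11800 K

(t − 60)^(-0.1332) = 192/329.7 = 0.58235.
t − 60 = 0.58235^(1/-0.1332) = 0.58235^(-7.508) = 57.929, so t = 117.929.
T = 100·t = 11793 K → 11800 K to the nearest 200 K.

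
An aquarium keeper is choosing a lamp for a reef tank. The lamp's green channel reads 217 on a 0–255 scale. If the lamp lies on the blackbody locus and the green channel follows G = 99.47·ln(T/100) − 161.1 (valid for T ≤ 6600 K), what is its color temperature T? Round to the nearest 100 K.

4500 K

ln t = (217 + 161.1) / 99.47 = 3.8011.
t = e^3.8011 = 44.752.
T = 100·t = 4475 K → 4500 K to the nearest 100 K.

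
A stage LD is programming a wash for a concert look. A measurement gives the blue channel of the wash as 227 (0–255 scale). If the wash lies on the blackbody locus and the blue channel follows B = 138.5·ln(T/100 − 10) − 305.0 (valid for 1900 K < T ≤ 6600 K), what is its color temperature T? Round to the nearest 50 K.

ln(t − 10) = (227 + 305.0) / 138.5 = 3.8412.
t − 10 = e^3.8412 = 46.579, so t = 56.579.
T = 100·t = 5658 K → 5650 K to the nearest 50 K.

5650 K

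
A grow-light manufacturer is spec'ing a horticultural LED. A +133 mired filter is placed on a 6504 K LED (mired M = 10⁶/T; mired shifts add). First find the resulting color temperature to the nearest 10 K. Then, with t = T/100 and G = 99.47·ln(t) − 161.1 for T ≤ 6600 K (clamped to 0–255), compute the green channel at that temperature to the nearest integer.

192

M_in = 10⁶/6504 = 153.75; M_out = 153.75 + (+133) = 286.75.
T_out = 10⁶/286.75 = 3487.3 K → 3490 K; t = 34.9.
G = 99.47·ln 34.9 − 161.1 = 99.47·3.5525 − 161.1 = 192.266.
Rounded: 192.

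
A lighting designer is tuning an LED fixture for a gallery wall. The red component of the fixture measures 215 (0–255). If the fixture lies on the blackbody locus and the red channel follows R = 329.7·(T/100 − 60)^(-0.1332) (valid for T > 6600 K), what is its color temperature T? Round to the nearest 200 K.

8400 K

(t − 60)^(-0.1332) = 215/329.7 = 0.65211.
t − 60 = 0.65211^(1/-0.1332) = 0.65211^(-7.508) = 24.774, so t = 84.774.
T = 100·t = 8477 K → 8400 K to the nearest 200 K.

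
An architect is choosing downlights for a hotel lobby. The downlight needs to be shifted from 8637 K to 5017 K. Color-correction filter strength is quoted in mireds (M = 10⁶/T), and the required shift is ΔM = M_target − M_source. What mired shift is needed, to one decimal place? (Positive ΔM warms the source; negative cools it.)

+83.5 mireds

M_source = 10⁶/8637 = 115.781; M_target = 10⁶/5017 = 199.322.
ΔM = 199.322 − 115.781 = 83.541 → +83.5 mireds, a warming shift.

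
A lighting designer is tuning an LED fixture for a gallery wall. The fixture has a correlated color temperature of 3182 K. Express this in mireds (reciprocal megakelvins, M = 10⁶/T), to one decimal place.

314.3 mireds

M = 10⁶ / 3182 = 314.268 → 314.3 mireds.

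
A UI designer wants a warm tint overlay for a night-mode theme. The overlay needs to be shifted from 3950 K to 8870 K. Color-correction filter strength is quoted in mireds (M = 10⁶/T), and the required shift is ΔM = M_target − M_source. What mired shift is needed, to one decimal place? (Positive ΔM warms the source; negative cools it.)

M_source = 10⁶/3950 = 253.165; M_target = 10⁶/8870 = 112.740.
ΔM = 112.740 − 253.165 = -140.425 → -140.4 mireds, a cooling shift.

-140.4 mireds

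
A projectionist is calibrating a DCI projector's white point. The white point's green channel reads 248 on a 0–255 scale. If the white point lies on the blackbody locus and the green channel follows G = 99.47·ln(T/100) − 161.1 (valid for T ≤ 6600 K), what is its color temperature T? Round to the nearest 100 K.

6100 K

ln t = (248 + 161.1) / 99.47 = 4.1128.
t = e^4.1128 = 61.117.
T = 100·t = 6112 K → 6100 K to the nearest 100 K.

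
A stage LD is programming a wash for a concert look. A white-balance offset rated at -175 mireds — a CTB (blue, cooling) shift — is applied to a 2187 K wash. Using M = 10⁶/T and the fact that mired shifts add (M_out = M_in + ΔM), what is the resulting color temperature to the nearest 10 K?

3540 K

M_in = 10⁶/2187 = 457.25 mireds.
M_out = 457.25 + (-175) = 282.25 mireds.
T_out = 10⁶/282.25 = 3543.0 K → 3540 K.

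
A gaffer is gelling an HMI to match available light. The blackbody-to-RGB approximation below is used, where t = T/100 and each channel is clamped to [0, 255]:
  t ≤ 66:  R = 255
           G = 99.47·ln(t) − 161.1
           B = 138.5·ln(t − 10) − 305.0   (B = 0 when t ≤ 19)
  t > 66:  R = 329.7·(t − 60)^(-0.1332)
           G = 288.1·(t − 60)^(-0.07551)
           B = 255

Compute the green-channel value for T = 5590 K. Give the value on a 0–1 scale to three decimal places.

t = 5590/100 = 55.9; the t ≤ 66 branch applies.
G = 99.47·ln 55.9 − 161.1 = 99.47·4.0236 − 161.1 = 239.124.
On a 0–1 scale: 239.124/255 = 0.9377 → 0.938.

0.938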